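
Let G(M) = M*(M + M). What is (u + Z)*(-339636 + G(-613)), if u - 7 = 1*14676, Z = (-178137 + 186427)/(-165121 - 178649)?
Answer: 207910278591124/34377 ≈ 6.0479e+9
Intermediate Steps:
Z = -829/34377 (Z = 8290/(-343770) = 8290*(-1/343770) = -829/34377 ≈ -0.024115)
u = 14683 (u = 7 + 1*14676 = 7 + 14676 = 14683)
G(M) = 2*M**2 (G(M) = M*(2*M) = 2*M**2)
(u + Z)*(-339636 + G(-613)) = (14683 - 829/34377)*(-339636 + 2*(-613)**2) = 504756662*(-339636 + 2*375769)/34377 = 504756662*(-339636 + 751538)/34377 = (504756662/34377)*411902 = 207910278591124/34377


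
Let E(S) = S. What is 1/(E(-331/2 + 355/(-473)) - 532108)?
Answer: -946/503531441 ≈ -1.8787e-6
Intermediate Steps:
1/(E(-331/2 + 355/(-473)) - 532108) = 1/((-331/2 + 355/(-473)) - 532108) = 1/((-331*½ + 355*(-1/473)) - 532108) = 1/((-331/2 - 355/473) - 532108) = 1/(-157273/946 - 532108) = 1/(-503531441/946) = -946/503531441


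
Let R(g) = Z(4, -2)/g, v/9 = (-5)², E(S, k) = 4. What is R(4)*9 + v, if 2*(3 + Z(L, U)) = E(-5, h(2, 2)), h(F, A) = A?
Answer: 891/4 ≈ 222.75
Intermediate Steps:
Z(L, U) = -1 (Z(L, U) = -3 + (½)*4 = -3 + 2 = -1)
v = 225 (v = 9*(-5)² = 9*25 = 225)
R(g) = -1/g
R(4)*9 + v = -1/4*9 + 225 = -1*¼*9 + 225 = -¼*9 + 225 = -9/4 + 225 = 891/4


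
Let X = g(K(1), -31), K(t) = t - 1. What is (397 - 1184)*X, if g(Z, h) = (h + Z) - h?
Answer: 0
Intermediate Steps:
K(t) = -1 + t
g(Z, h) = Z (g(Z, h) = (Z + h) - h = Z)
X = 0 (X = -1 + 1 = 0)
(397 - 1184)*X = (397 - 1184)*0 = -787*0 = 0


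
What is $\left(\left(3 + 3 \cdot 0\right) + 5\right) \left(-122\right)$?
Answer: $-976$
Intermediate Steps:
$\left(\left(3 + 3 \cdot 0\right) + 5\right) \left(-122\right) = \left(\left(3 + 0\right) + 5\right) \left(-122\right) = \left(3 + 5\right) \left(-122\right) = 8 \left(-122\right) = -976$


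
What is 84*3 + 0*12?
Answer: 252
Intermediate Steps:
84*3 + 0*12 = 252 + 0 = 252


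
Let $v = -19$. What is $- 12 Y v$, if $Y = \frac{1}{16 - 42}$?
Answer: $- \frac{114}{13} \approx -8.7692$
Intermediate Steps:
$Y = - \frac{1}{26}$ ($Y = \frac{1}{-26} = - \frac{1}{26} \approx -0.038462$)
$- 12 Y v = \left(-12\right) \left(- \frac{1}{26}\right) \left(-19\right) = \frac{6}{13} \left(-19\right) = - \frac{114}{13}$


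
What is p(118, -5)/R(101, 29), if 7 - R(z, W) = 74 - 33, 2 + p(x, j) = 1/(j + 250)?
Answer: 489/8330 ≈ 0.058703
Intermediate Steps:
p(x, j) = -2 + 1/(250 + j) (p(x, j) = -2 + 1/(j + 250) = -2 + 1/(250 + j))
R(z, W) = -34 (R(z, W) = 7 - (74 - 33) = 7 - 1*41 = 7 - 41 = -34)
p(118, -5)/R(101, 29) = ((-499 - 2*(-5))/(250 - 5))/(-34) = ((-499 + 10)/245)*(-1/34) = ((1/245)*(-489))*(-1/34) = -489/245*(-1/34) = 489/8330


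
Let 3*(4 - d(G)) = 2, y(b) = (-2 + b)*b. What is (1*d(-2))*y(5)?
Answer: 50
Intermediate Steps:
y(b) = b*(-2 + b)
d(G) = 10/3 (d(G) = 4 - 1/3*2 = 4 - 2/3 = 10/3)
(1*d(-2))*y(5) = (1*(10/3))*(5*(-2 + 5)) = 10*(5*3)/3 = (10/3)*15 = 50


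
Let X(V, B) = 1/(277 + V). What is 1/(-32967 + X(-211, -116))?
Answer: -66/2175821 ≈ -3.0333e-5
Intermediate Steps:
1/(-32967 + X(-211, -116)) = 1/(-32967 + 1/(277 - 211)) = 1/(-32967 + 1/66) = 1/(-2175821/66) = -66/2175821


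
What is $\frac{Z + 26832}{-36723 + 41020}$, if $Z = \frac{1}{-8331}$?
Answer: $\frac{223537391}{35798307} \approx 6.2444$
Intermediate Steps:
$Z = - \frac{1}{8331} \approx -0.00012003$
$\frac{Z + 26832}{-36723 + 41020} = \frac{- \frac{1}{8331} + 26832}{-36723 + 41020} = \frac{223537391}{8331 \cdot 4297} = \frac{223537391}{8331} \cdot \frac{1}{4297} = \frac{223537391}{35798307}$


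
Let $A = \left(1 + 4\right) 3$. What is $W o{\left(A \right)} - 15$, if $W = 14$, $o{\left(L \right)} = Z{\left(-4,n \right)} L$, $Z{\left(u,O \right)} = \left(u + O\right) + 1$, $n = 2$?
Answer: $-225$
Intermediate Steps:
$Z{\left(u,O \right)} = 1 + O + u$ ($Z{\left(u,O \right)} = \left(O + u\right) + 1 = 1 + O + u$)
$A = 15$ ($A = 5 \cdot 3 = 15$)
$o{\left(L \right)} = - L$ ($o{\left(L \right)} = \left(1 + 2 - 4\right) L = - L$)
$W o{\left(A \right)} - 15 = 14 \left(\left(-1\right) 15\right) - 15 = 14 \left(-15\right) - 15 = -210 - 15 = -225$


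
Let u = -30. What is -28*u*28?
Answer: 23520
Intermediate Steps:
-28*u*28 = -28*(-30)*28 = 840*28 = 23520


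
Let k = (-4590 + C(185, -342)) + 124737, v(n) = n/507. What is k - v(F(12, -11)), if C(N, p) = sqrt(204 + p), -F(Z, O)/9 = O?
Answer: 20304810/169 + I*sqrt(138) ≈ 1.2015e+5 + 11.747*I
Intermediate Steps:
F(Z, O) = -9*O
v(n) = n/507 (v(n) = n*(1/507) = n/507)
k = 120147 + I*sqrt(138) (k = (-4590 + sqrt(204 - 342)) + 124737 = (-4590 + sqrt(-138)) + 124737 = (-4590 + I*sqrt(138)) + 124737 = 120147 + I*sqrt(138) ≈ 1.2015e+5 + 11.747*I)
k - v(F(12, -11)) = (120147 + I*sqrt(138)) - (-9*(-11))/507 = (120147 + I*sqrt(138)) - 99/507 = (120147 + I*sqrt(138)) - 1*33/169 = (120147 + I*sqrt(138)) - 33/169 = 20304810/169 + I*sqrt(138)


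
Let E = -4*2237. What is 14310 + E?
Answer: 5362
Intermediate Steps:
E = -8948
14310 + E = 14310 - 8948 = 5362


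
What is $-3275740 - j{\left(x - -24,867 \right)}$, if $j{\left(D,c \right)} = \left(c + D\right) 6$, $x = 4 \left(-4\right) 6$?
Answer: $-3280510$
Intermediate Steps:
$x = -96$ ($x = \left(-16\right) 6 = -96$)
$j{\left(D,c \right)} = 6 D + 6 c$ ($j{\left(D,c \right)} = \left(D + c\right) 6 = 6 D + 6 c$)
$-3275740 - j{\left(x - -24,867 \right)} = -3275740 - \left(6 \left(-96 - -24\right) + 6 \cdot 867\right) = -3275740 - \left(6 \left(-96 + 24\right) + 5202\right) = -3275740 - \left(6 \left(-72\right) + 5202\right) = -3275740 - \left(-432 + 5202\right) = -3275740 - 4770 = -3280510$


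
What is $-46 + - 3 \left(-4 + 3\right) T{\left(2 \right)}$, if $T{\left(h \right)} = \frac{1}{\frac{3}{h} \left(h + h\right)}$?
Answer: $- \frac{91}{2} \approx -45.5$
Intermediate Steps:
$T{\left(h \right)} = \frac{1}{6}$ ($T{\left(h \right)} = \frac{1}{\frac{3}{h} 2 h} = \frac{1}{6}$)
$-46 + - 3 \left(-4 + 3\right) T{\left(2 \right)} = -46 + - 3 \left(-4 + 3\right) \frac{1}{6} = -46 + \left(-3\right) \left(-1\right) \frac{1}{6} = -46 + 3 \cdot \frac{1}{6} = -46 + \frac{1}{2} = - \frac{91}{2}$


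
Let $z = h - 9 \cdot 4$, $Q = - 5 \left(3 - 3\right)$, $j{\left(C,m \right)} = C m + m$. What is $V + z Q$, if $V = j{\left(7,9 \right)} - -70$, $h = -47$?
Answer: $142$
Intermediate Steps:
$j{\left(C,m \right)} = m + C m$
$V = 142$ ($V = 9 \left(1 + 7\right) - -70 = 9 \cdot 8 + 70 = 72 + 70 = 142$)
$Q = 0$ ($Q = \left(-5\right) 0 = 0$)
$z = -83$ ($z = -47 - 9 \cdot 4 = -47 - 36 = -83$)
$V + z Q = 142 - 0 = 142 + 0 = 142$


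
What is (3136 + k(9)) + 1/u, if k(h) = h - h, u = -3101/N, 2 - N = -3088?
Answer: 9721646/3101 ≈ 3135.0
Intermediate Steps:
N = 3090 (N = 2 - 1*(-3088) = 2 + 3088 = 3090)
u = -3101/3090 ≈ -1.0036
k(h) = 0
(3136 + k(9)) + 1/u = (3136 + 0) + 1/(-3101/3090) = 3136 - 3090/3101 = 9721646/3101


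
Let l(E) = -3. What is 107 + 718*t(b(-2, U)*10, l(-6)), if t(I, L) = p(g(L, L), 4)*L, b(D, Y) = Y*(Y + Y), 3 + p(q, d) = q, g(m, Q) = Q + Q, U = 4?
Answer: 19493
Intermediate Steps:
g(m, Q) = 2*Q
p(q, d) = -3 + q
b(D, Y) = 2*Y² (b(D, Y) = Y*(2*Y) = 2*Y²)
t(I, L) = L*(-3 + 2*L) (t(I, L) = (-3 + 2*L)*L = L*(-3 + 2*L))
107 + 718*t(b(-2, U)*10, l(-6)) = 107 + 718*(-3*(-3 + 2*(-3))) = 107 + 718*(-3*(-3 - 6)) = 107 + 718*(-3*(-9)) = 107 + 718*27 = 107 + 19386 = 19493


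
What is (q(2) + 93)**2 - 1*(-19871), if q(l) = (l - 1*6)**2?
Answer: 31752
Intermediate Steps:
q(l) = (-6 + l)**2 (q(l) = (l - 6)**2 = (-6 + l)**2)
(q(2) + 93)**2 - 1*(-19871) = ((-6 + 2)**2 + 93)**2 - 1*(-19871) = ((-4)**2 + 93)**2 + 19871 = (16 + 93)**2 + 19871 = 109**2 + 19871 = 11881 + 19871 = 31752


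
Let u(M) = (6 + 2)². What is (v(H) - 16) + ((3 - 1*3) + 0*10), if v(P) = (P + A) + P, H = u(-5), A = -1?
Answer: 111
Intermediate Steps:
u(M) = 64 (u(M) = 8² = 64)
H = 64
v(P) = -1 + 2*P (v(P) = (P - 1) + P = (-1 + P) + P = -1 + 2*P)
(v(H) - 16) + ((3 - 1*3) + 0*10) = ((-1 + 2*64) - 16) + ((3 - 1*3) + 0*10) = ((-1 + 128) - 16) + ((3 - 3) + 0) = (127 - 16) + (0 + 0) = 111 + 0 = 111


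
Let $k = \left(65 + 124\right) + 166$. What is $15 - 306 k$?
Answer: $-108615$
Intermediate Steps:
$k = 355$ ($k = 189 + 166 = 355$)
$15 - 306 k = 15 - 108630 = -108615$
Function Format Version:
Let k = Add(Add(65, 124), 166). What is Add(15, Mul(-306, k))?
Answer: -108615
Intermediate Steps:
k = 355 (k = Add(189, 166) = 355)
Add(15, Mul(-306, k)) = Add(15, Mul(-306, 355)) = Add(15, -108630) = -108615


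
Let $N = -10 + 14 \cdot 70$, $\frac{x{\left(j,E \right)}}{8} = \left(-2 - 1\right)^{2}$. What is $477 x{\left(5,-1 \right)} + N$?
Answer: $35314$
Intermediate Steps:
$x{\left(j,E \right)} = 72$ ($x{\left(j,E \right)} = 8 \left(-2 - 1\right)^{2} = 8 \left(-3\right)^{2} = 8 \cdot 9 = 72$)
$N = 970$ ($N = -10 + 980 = 970$)
$477 x{\left(5,-1 \right)} + N = 477 \cdot 72 + 970 = 34344 + 970 = 35314$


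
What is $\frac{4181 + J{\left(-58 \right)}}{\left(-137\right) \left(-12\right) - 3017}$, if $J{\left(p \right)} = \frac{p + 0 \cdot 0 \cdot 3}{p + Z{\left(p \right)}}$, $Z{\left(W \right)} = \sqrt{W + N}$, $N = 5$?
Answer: $- \frac{14289841}{4691541} - \frac{58 i \sqrt{53}}{4691541} \approx -3.0459 - 9.0002 \cdot 10^{-5} i$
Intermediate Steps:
$Z{\left(W \right)} = \sqrt{5 + W}$ ($Z{\left(W \right)} = \sqrt{W + 5} = \sqrt{5 + W}$)
$J{\left(p \right)} = \frac{p}{p + \sqrt{5 + p}}$ ($J{\left(p \right)} = \frac{p + 0 \cdot 0 \cdot 3}{p + \sqrt{5 + p}} = \frac{p + 0 \cdot 3}{p + \sqrt{5 + p}} = \frac{p + 0}{p + \sqrt{5 + p}} = \frac{p}{p + \sqrt{5 + p}}$)
$\frac{4181 + J{\left(-58 \right)}}{\left(-137\right) \left(-12\right) - 3017} = \frac{4181 - \frac{58}{-58 + \sqrt{5 - 58}}}{\left(-137\right) \left(-12\right) - 3017} = \frac{4181 - \frac{58}{-58 + \sqrt{-53}}}{1644 - 3017} = \frac{4181 - \frac{58}{-58 + i \sqrt{53}}}{-1373} = \left(4181 - \frac{58}{-58 + i \sqrt{53}}\right) \left(- \frac{1}{1373}\right) = - \frac{4181}{1373} + \frac{58}{1373 \left(-58 + i \sqrt{53}\right)}$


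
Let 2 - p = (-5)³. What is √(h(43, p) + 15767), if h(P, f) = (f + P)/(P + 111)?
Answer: 8*√1460767/77 ≈ 125.57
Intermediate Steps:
p = 127 (p = 2 - 1*(-5)³ = 2 - 1*(-125) = 2 + 125 = 127)
h(P, f) = (P + f)/(111 + P)
√(h(43, p) + 15767) = √((43 + 127)/(111 + 43) + 15767) = √(170/154 + 15767) = √((1/154)*170 + 15767) = √(85/77 + 15767) = √(1214144/77) = 8*√1460767/77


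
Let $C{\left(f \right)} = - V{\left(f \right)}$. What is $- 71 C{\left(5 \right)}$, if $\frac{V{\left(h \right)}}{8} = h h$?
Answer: $14200$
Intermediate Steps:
$V{\left(h \right)} = 8 h^{2}$ ($V{\left(h \right)} = 8 h h = 8 h^{2}$)
$C{\left(f \right)} = - 8 f^{2}$
$- 71 C{\left(5 \right)} = - 71 \left(- 8 \cdot 5^{2}\right) = - 71 \left(\left(-8\right) 25\right) = \left(-71\right) \left(-200\right) = 14200$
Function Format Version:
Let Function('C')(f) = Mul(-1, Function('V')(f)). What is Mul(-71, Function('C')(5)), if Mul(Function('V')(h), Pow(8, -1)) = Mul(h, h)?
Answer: 14200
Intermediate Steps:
Function('V')(h) = Mul(8, Pow(h, 2)) (Function('V')(h) = Mul(8, Mul(h, h)) = Mul(8, Pow(h, 2)))
Function('C')(f) = Mul(-8, Pow(f, 2)) (Function('C')(f) = Mul(-1, Mul(8, Pow(f, 2))) = Mul(-8, Pow(f, 2)))
Mul(-71, Function('C')(5)) = Mul(-71, Mul(-8, Pow(5, 2))) = Mul(-71, Mul(-8, 25)) = Mul(-71, -200) = 14200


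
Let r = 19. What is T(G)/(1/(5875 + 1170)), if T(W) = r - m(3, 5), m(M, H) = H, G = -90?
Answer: 98630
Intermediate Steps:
T(W) = 14 (T(W) = 19 - 1*5 = 19 - 5 = 14)
T(G)/(1/(5875 + 1170)) = 14/(1/(5875 + 1170)) = 14/(1/7045) = 14*7045 = 98630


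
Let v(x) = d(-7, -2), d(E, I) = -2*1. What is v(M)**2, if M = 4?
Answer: 4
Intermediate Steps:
d(E, I) = -2
v(x) = -2
v(M)**2 = (-2)**2 = 4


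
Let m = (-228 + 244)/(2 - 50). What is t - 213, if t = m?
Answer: -640/3 ≈ -213.33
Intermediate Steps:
m = -⅓ (m = 16/(-48) = 16*(-1/48) = -⅓ ≈ -0.33333)
t = -⅓ ≈ -0.33333
t - 213 = -⅓ - 213 = -640/3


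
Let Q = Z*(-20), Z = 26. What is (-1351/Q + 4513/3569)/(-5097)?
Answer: -2389493/3153140120 ≈ -0.00075781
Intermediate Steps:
Q = -520 (Q = 26*(-20) = -520)
(-1351/Q + 4513/3569)/(-5097) = (-1351/(-520) + 4513/3569)/(-5097) = (-1351*(-1/520) + 4513*(1/3569))*(-1/5097) = (1351/520 + 4513/3569)*(-1/5097) = (7168479/1855880)*(-1/5097) = -2389493/3153140120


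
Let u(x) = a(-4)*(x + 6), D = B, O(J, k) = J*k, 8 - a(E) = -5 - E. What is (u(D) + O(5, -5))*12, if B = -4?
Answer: -84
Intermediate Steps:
a(E) = 13 + E (a(E) = 8 - (-5 - E) = 8 + (5 + E) = 13 + E)
D = -4
u(x) = 54 + 9*x (u(x) = (13 - 4)*(x + 6) = 9*(6 + x) = 54 + 9*x)
(u(D) + O(5, -5))*12 = ((54 + 9*(-4)) + 5*(-5))*12 = ((54 - 36) - 25)*12 = (18 - 25)*12 = -7*12 = -84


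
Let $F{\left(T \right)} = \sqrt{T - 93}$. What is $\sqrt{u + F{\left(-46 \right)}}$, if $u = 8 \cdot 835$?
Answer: $\sqrt{6680 + i \sqrt{139}} \approx 81.731 + 0.0721 i$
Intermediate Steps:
$F{\left(T \right)} = \sqrt{-93 + T}$
$u = 6680$
$\sqrt{u + F{\left(-46 \right)}} = \sqrt{6680 + \sqrt{-93 - 46}} = \sqrt{6680 + \sqrt{-139}} = \sqrt{6680 + i \sqrt{139}}$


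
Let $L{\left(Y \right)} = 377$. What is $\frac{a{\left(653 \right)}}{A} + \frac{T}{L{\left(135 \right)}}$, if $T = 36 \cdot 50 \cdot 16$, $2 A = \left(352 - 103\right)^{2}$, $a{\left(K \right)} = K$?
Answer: $\frac{1786121162}{23374377} \approx 76.414$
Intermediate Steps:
$A = \frac{62001}{2}$ ($A = \frac{\left(352 - 103\right)^{2}}{2} = \frac{249^{2}}{2} = \frac{1}{2} \cdot 62001 = \frac{62001}{2} \approx 31001.0$)
$T = 28800$ ($T = 1800 \cdot 16 = 28800$)
$\frac{a{\left(653 \right)}}{A} + \frac{T}{L{\left(135 \right)}} = \frac{653}{\frac{62001}{2}} + \frac{28800}{377} = 653 \cdot \frac{2}{62001} + 28800 \cdot \frac{1}{377} = \frac{1306}{62001} + \frac{28800}{377} = \frac{1786121162}{23374377}$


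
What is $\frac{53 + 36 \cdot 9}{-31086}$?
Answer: $- \frac{377}{31086} \approx -0.012128$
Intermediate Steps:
$\frac{53 + 36 \cdot 9}{-31086} = \left(53 + 324\right) \left(- \frac{1}{31086}\right) = 377 \left(- \frac{1}{31086}\right) = - \frac{377}{31086}$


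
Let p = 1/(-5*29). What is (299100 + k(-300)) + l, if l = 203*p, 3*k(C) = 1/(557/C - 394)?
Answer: 177600261701/593785 ≈ 2.9910e+5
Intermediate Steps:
p = -1/145 (p = 1/(-145) = -1/145 ≈ -0.0068966)
k(C) = 1/(3*(-394 + 557/C)) (k(C) = 1/(3*(557/C - 394)) = 1/(3*(-394 + 557/C)))
l = -7/5 (l = 203*(-1/145) = -7/5 ≈ -1.4000)
(299100 + k(-300)) + l = (299100 - 1*(-300)/(-1671 + 1182*(-300))) - 7/5 = (299100 - 1*(-300)/(-1671 - 354600)) - 7/5 = (299100 - 1*(-300)/(-356271)) - 7/5 = (299100 - 1*(-300)*(-1/356271)) - 7/5 = (299100 - 100/118757) - 7/5 = 35520218600/118757 - 7/5 = 177600261701/593785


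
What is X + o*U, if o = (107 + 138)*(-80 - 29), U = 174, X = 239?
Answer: -4646431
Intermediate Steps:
o = -26705 (o = 245*(-109) = -26705)
X + o*U = 239 - 26705*174 = 239 - 4646670 = -4646431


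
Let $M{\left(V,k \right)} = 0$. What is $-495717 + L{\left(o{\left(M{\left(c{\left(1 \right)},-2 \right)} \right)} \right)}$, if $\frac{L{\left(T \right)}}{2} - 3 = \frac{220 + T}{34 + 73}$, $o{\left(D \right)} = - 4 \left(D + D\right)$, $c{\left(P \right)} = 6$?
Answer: $- \frac{53040637}{107} \approx -4.9571 \cdot 10^{5}$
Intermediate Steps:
$o{\left(D \right)} = - 8 D$ ($o{\left(D \right)} = - 4 \cdot 2 D = - 8 D$)
$L{\left(T \right)} = \frac{1082}{107} + \frac{2 T}{107}$ ($L{\left(T \right)} = 6 + 2 \frac{220 + T}{34 + 73} = 6 + 2 \frac{220 + T}{107} = 6 + 2 \left(220 + T\right) \frac{1}{107} = 6 + 2 \left(\frac{220}{107} + \frac{T}{107}\right) = 6 + \left(\frac{440}{107} + \frac{2 T}{107}\right) = \frac{1082}{107} + \frac{2 T}{107}$)
$-495717 + L{\left(o{\left(M{\left(c{\left(1 \right)},-2 \right)} \right)} \right)} = -495717 + \left(\frac{1082}{107} + \frac{2 \left(\left(-8\right) 0\right)}{107}\right) = -495717 + \left(\frac{1082}{107} + \frac{2}{107} \cdot 0\right) = -495717 + \left(\frac{1082}{107} + 0\right) = -495717 + \frac{1082}{107} = - \frac{53040637}{107}$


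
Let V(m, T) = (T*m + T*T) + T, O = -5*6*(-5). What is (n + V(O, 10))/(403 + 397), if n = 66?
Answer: 419/200 ≈ 2.0950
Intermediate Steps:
O = 150 (O = -30*(-5) = 150)
V(m, T) = T + T² + T*m (V(m, T) = (T*m + T²) + T = (T² + T*m) + T = T + T² + T*m)
(n + V(O, 10))/(403 + 397) = (66 + 10*(1 + 10 + 150))/(403 + 397) = (66 + 10*161)/800 = (66 + 1610)*(1/800) = 1676*(1/800) = 419/200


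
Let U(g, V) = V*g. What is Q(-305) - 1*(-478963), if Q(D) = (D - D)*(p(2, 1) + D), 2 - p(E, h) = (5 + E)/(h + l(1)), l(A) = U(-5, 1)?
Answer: 478963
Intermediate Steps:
l(A) = -5 (l(A) = 1*(-5) = -5)
p(E, h) = 2 - (5 + E)/(-5 + h) (p(E, h) = 2 - (5 + E)/(h - 5) = 2 - (5 + E)/(-5 + h))
Q(D) = 0 (Q(D) = (D - D)*((-15 - 1*2 + 2*1)/(-5 + 1) + D) = 0*((-15 - 2 + 2)/(-4) + D) = 0*(-¼*(-15) + D) = 0*(15/4 + D) = 0)
Q(-305) - 1*(-478963) = 0 - 1*(-478963) = 0 + 478963 = 478963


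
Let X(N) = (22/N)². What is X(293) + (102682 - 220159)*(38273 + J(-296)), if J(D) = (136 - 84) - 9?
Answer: -386427702392984/85849 ≈ -4.5013e+9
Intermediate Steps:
J(D) = 43 (J(D) = 52 - 9 = 43)
X(N) = 484/N²
X(293) + (102682 - 220159)*(38273 + J(-296)) = 484/293² + (102682 - 220159)*(38273 + 43) = 484*(1/85849) - 117477*38316 = 484/85849 - 4501248732 = -386427702392984/85849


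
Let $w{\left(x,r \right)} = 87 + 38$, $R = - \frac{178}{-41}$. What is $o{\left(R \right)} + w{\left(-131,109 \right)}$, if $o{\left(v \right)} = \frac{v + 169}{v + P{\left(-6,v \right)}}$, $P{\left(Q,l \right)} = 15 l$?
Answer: $\frac{363107}{2848} \approx 127.5$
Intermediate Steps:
$R = \frac{178}{41}$ ($R = \left(-178\right) \left(- \frac{1}{41}\right) = \frac{178}{41} \approx 4.3415$)
$w{\left(x,r \right)} = 125$
$o{\left(v \right)} = \frac{169 + v}{16 v}$ ($o{\left(v \right)} = \frac{v + 169}{v + 15 v} = \frac{169 + v}{16 v}$)
$o{\left(R \right)} + w{\left(-131,109 \right)} = \frac{169 + \frac{178}{41}}{16 \cdot \frac{178}{41}} + 125 = \frac{1}{16} \cdot \frac{41}{178} \cdot \frac{7107}{41} + 125 = \frac{7107}{2848} + 125 = \frac{363107}{2848}$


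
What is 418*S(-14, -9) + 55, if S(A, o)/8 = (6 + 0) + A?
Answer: -26697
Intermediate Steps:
S(A, o) = 48 + 8*A (S(A, o) = 8*((6 + 0) + A) = 8*(6 + A) = 48 + 8*A)
418*S(-14, -9) + 55 = 418*(48 + 8*(-14)) + 55 = 418*(48 - 112) + 55 = 418*(-64) + 55 = -26752 + 55 = -26697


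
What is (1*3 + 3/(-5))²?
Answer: 144/25 ≈ 5.7600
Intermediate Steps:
(1*3 + 3/(-5))² = (3 + 3*(-⅕))² = (3 - ⅗)² = (12/5)² = 144/25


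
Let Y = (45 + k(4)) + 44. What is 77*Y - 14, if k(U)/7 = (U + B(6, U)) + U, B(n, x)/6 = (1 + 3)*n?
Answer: 88767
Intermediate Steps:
B(n, x) = 24*n (B(n, x) = 6*((1 + 3)*n) = 6*(4*n) = 24*n)
k(U) = 1008 + 14*U (k(U) = 7*((U + 24*6) + U) = 7*((U + 144) + U) = 7*((144 + U) + U) = 7*(144 + 2*U) = 1008 + 14*U)
Y = 1153 (Y = (45 + (1008 + 14*4)) + 44 = (45 + (1008 + 56)) + 44 = (45 + 1064) + 44 = 1109 + 44 = 1153)
77*Y - 14 = 77*1153 - 14 = 88781 - 14 = 88767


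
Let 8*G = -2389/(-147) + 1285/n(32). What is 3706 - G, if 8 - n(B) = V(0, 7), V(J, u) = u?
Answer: 1041743/294 ≈ 3543.3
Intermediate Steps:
n(B) = 1 (n(B) = 8 - 1*7 = 8 - 7 = 1)
G = 47821/294 (G = (-2389/(-147) + 1285/1)/8 = (-2389*(-1/147) + 1285*1)/8 = (2389/147 + 1285)/8 = (⅛)*(191284/147) = 47821/294 ≈ 162.66)
3706 - G = 3706 - 1*47821/294 = 3706 - 47821/294 = 1041743/294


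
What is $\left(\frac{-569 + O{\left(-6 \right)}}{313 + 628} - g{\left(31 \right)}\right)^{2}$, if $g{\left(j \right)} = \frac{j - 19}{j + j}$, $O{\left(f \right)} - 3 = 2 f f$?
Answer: $\frac{439321600}{850947241} \approx 0.51627$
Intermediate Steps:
$O{\left(f \right)} = 3 + 2 f^{2}$ ($O{\left(f \right)} = 3 + 2 f f = 3 + 2 f^{2}$)
$g{\left(j \right)} = \frac{-19 + j}{2 j}$
$\left(\frac{-569 + O{\left(-6 \right)}}{313 + 628} - g{\left(31 \right)}\right)^{2} = \left(\frac{-569 + \left(3 + 2 \left(-6\right)^{2}\right)}{313 + 628} - \frac{-19 + 31}{2 \cdot 31}\right)^{2} = \left(\frac{-569 + \left(3 + 2 \cdot 36\right)}{941} - \frac{1}{2} \cdot \frac{1}{31} \cdot 12\right)^{2} = \left(\left(-569 + \left(3 + 72\right)\right) \frac{1}{941} - \frac{6}{31}\right)^{2} = \left(\left(-569 + 75\right) \frac{1}{941} - \frac{6}{31}\right)^{2} = \left(\left(-494\right) \frac{1}{941} - \frac{6}{31}\right)^{2} = \left(- \frac{494}{941} - \frac{6}{31}\right)^{2} = \left(- \frac{20960}{29171}\right)^{2} = \frac{439321600}{850947241}$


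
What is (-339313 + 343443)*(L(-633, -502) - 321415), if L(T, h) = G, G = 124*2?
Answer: -1326419710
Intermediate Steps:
G = 248
L(T, h) = 248
(-339313 + 343443)*(L(-633, -502) - 321415) = (-339313 + 343443)*(248 - 321415) = 4130*(-321167) = -1326419710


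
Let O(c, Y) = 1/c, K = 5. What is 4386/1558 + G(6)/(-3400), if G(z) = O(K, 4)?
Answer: 37280221/13243000 ≈ 2.8151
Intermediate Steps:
G(z) = ⅕ (G(z) = 1/5 = ⅕)
4386/1558 + G(6)/(-3400) = 4386/1558 + (⅕)/(-3400) = 4386*(1/1558) + (⅕)*(-1/3400) = 2193/779 - 1/17000 = 37280221/13243000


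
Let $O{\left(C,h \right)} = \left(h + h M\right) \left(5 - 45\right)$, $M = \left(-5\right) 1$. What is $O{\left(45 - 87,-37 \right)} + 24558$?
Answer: $18638$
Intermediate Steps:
$M = -5$
$O{\left(C,h \right)} = 160 h$ ($O{\left(C,h \right)} = \left(h + h \left(-5\right)\right) \left(5 - 45\right) = \left(h - 5 h\right) \left(-40\right) = - 4 h \left(-40\right) = 160 h$)
$O{\left(45 - 87,-37 \right)} + 24558 = 160 \left(-37\right) + 24558 = -5920 + 24558 = 18638$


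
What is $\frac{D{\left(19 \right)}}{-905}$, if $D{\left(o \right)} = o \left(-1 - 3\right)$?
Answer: $\frac{76}{905} \approx 0.083978$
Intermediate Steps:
$D{\left(o \right)} = - 4 o$ ($D{\left(o \right)} = o \left(-4\right) = - 4 o$)
$\frac{D{\left(19 \right)}}{-905} = \frac{\left(-4\right) 19}{-905} = \left(-76\right) \left(- \frac{1}{905}\right) = \frac{76}{905}$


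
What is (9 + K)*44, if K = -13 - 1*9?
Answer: -572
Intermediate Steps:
K = -22 (K = -13 - 9 = -22)
(9 + K)*44 = (9 - 22)*44 = -13*44 = -572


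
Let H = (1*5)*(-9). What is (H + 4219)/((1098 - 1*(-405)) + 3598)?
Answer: 4174/5101 ≈ 0.81827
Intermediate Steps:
H = -45 (H = 5*(-9) = -45)
(H + 4219)/((1098 - 1*(-405)) + 3598) = (-45 + 4219)/((1098 - 1*(-405)) + 3598) = 4174/((1098 + 405) + 3598) = 4174/(1503 + 3598) = 4174/5101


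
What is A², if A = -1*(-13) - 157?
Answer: 20736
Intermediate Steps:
A = -144 (A = 13 - 157 = -144)
A² = (-144)² = 20736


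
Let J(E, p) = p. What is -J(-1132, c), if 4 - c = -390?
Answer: -394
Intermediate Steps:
c = 394 (c = 4 - 1*(-390) = 4 + 390 = 394)
-J(-1132, c) = -1*394 = -394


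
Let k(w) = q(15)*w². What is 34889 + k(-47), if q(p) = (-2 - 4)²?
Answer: 114413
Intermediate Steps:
q(p) = 36 (q(p) = (-6)² = 36)
k(w) = 36*w²
34889 + k(-47) = 34889 + 36*(-47)² = 34889 + 36*2209 = 34889 + 79524 = 114413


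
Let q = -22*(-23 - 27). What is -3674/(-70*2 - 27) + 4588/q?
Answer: 7197/275 ≈ 26.171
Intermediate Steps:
q = 1100 (q = -22*(-50) = 1100)
-3674/(-70*2 - 27) + 4588/q = -3674/(-70*2 - 27) + 4588/1100 = -3674/(-140 - 27) + 4588*(1/1100) = -3674/(-167) + 1147/275 = -3674*(-1/167) + 1147/275 = 22 + 1147/275 = 7197/275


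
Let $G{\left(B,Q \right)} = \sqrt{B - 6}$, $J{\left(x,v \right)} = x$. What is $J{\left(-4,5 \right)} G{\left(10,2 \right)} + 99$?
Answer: $91$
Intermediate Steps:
$G{\left(B,Q \right)} = \sqrt{-6 + B}$
$J{\left(-4,5 \right)} G{\left(10,2 \right)} + 99 = - 4 \sqrt{-6 + 10} + 99 = - 4 \sqrt{4} + 99 = \left(-4\right) 2 + 99 = -8 + 99 = 91$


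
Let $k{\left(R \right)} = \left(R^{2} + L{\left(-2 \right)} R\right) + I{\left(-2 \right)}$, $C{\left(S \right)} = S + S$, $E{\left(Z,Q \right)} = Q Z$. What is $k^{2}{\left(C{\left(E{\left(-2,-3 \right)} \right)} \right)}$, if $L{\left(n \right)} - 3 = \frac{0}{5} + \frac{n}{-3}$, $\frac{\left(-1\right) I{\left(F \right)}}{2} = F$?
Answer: $36864$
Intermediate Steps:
$I{\left(F \right)} = - 2 F$
$C{\left(S \right)} = 2 S$
$L{\left(n \right)} = 3 - \frac{n}{3}$ ($L{\left(n \right)} = 3 + \left(\frac{0}{5} + \frac{n}{-3}\right) = 3 + \left(0 \cdot \frac{1}{5} + n \left(- \frac{1}{3}\right)\right) = 3 + \left(0 - \frac{n}{3}\right) = 3 - \frac{n}{3}$)
$k{\left(R \right)} = 4 + R^{2} + \frac{11 R}{3}$ ($k{\left(R \right)} = \left(R^{2} + \left(3 - - \frac{2}{3}\right) R\right) - -4 = \left(R^{2} + \left(3 + \frac{2}{3}\right) R\right) + 4 = \left(R^{2} + \frac{11 R}{3}\right) + 4 = 4 + R^{2} + \frac{11 R}{3}$)
$k^{2}{\left(C{\left(E{\left(-2,-3 \right)} \right)} \right)} = \left(4 + \left(2 \left(\left(-3\right) \left(-2\right)\right)\right)^{2} + \frac{11 \cdot 2 \left(\left(-3\right) \left(-2\right)\right)}{3}\right)^{2} = \left(4 + \left(2 \cdot 6\right)^{2} + \frac{11 \cdot 2 \cdot 6}{3}\right)^{2} = \left(4 + 12^{2} + \frac{11}{3} \cdot 12\right)^{2} = \left(4 + 144 + 44\right)^{2} = 192^{2} = 36864$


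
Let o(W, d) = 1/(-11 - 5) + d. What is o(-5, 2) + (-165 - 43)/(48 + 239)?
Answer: 5569/4592 ≈ 1.2128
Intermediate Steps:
o(W, d) = -1/16 + d (o(W, d) = 1/(-16) + d = -1/16 + d)
o(-5, 2) + (-165 - 43)/(48 + 239) = (-1/16 + 2) + (-165 - 43)/(48 + 239) = 31/16 - 208/287 = 5569/4592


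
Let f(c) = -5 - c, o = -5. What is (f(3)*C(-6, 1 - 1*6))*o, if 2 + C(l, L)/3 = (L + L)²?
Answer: 11760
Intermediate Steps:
C(l, L) = -6 + 12*L² (C(l, L) = -6 + 3*(L + L)² = -6 + 3*(2*L)² = -6 + 3*(4*L²) = -6 + 12*L²)
(f(3)*C(-6, 1 - 1*6))*o = ((-5 - 1*3)*(-6 + 12*(1 - 1*6)²))*(-5) = ((-5 - 3)*(-6 + 12*(1 - 6)²))*(-5) = -8*(-6 + 12*(-5)²)*(-5) = -8*(-6 + 12*25)*(-5) = -8*(-6 + 300)*(-5) = -8*294*(-5) = -2352*(-5) = 11760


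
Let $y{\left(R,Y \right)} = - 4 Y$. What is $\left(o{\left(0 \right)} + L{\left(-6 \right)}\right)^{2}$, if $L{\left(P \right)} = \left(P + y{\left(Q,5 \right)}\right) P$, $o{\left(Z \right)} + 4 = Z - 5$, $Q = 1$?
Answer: $21609$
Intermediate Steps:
$o{\left(Z \right)} = -9 + Z$ ($o{\left(Z \right)} = -4 + \left(Z - 5\right) = -4 + \left(-5 + Z\right) = -9 + Z$)
$L{\left(P \right)} = P \left(-20 + P\right)$ ($L{\left(P \right)} = \left(P - 20\right) P = \left(-20 + P\right) P = P \left(-20 + P\right)$)
$\left(o{\left(0 \right)} + L{\left(-6 \right)}\right)^{2} = \left(\left(-9 + 0\right) - 6 \left(-20 - 6\right)\right)^{2} = \left(-9 - -156\right)^{2} = \left(-9 + 156\right)^{2} = 147^{2} = 21609$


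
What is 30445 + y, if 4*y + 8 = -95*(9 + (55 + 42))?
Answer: 55851/2 ≈ 27926.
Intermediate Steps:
y = -5039/2 (y = -2 + (-95*(9 + (55 + 42)))/4 = -2 + (-95*(9 + 97))/4 = -2 + (-95*106)/4 = -2 + (1/4)*(-10070) = -2 - 5035/2 = -5039/2 ≈ -2519.5)
30445 + y = 30445 - 5039/2 = 55851/2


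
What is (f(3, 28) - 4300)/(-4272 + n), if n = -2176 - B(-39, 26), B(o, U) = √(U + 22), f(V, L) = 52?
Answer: 1711944/2598541 - 1062*√3/2598541 ≈ 0.65810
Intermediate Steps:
B(o, U) = √(22 + U)
n = -2176 - 4*√3 (n = -2176 - √(22 + 26) = -2176 - √48 = -2176 - 4*√3 ≈ -2182.9)
(f(3, 28) - 4300)/(-4272 + n) = (52 - 4300)/(-4272 + (-2176 - 4*√3)) = -4248/(-6448 - 4*√3)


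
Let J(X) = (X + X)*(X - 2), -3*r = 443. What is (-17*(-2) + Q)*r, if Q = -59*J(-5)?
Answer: 1814528/3 ≈ 6.0484e+5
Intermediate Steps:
r = -443/3 (r = -⅓*443 = -443/3 ≈ -147.67)
J(X) = 2*X*(-2 + X) (J(X) = (2*X)*(-2 + X) = 2*X*(-2 + X))
Q = -4130 (Q = -118*(-5)*(-2 - 5) = -118*(-5)*(-7) = -59*70 = -4130)
(-17*(-2) + Q)*r = (-17*(-2) - 4130)*(-443/3) = (34 - 4130)*(-443/3) = -4096*(-443/3) = 1814528/3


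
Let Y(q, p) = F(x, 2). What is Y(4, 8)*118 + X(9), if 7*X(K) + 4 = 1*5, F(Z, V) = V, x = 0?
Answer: 1653/7 ≈ 236.14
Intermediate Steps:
X(K) = 1/7 (X(K) = -4/7 + (1*5)/7 = -4/7 + (1/7)*5 = -4/7 + 5/7 = 1/7)
Y(q, p) = 2
Y(4, 8)*118 + X(9) = 2*118 + 1/7 = 236 + 1/7 = 1653/7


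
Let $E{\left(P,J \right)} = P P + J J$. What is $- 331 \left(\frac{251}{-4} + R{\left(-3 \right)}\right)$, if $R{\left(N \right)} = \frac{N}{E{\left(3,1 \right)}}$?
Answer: $\frac{417391}{20} \approx 20870.0$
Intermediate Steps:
$E{\left(P,J \right)} = J^{2} + P^{2}$ ($E{\left(P,J \right)} = P^{2} + J^{2} = J^{2} + P^{2}$)
$R{\left(N \right)} = \frac{N}{10}$ ($R{\left(N \right)} = \frac{N}{1^{2} + 3^{2}} = \frac{N}{1 + 9} = \frac{N}{10}$)
$- 331 \left(\frac{251}{-4} + R{\left(-3 \right)}\right) = - 331 \left(\frac{251}{-4} + \frac{1}{10} \left(-3\right)\right) = - 331 \left(251 \left(- \frac{1}{4}\right) - \frac{3}{10}\right) = - 331 \left(- \frac{251}{4} - \frac{3}{10}\right) = \left(-331\right) \left(- \frac{1261}{20}\right) = \frac{417391}{20}$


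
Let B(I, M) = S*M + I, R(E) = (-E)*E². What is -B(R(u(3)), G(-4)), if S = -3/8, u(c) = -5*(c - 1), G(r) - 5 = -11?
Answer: -4009/4 ≈ -1002.3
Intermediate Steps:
G(r) = -6 (G(r) = 5 - 11 = -6)
u(c) = 5 - 5*c (u(c) = -5*(-1 + c) = 5 - 5*c)
S = -3/8 (S = -3*⅛ = -3/8 ≈ -0.37500)
R(E) = -E³
B(I, M) = I - 3*M/8 (B(I, M) = -3*M/8 + I = I - 3*M/8)
-B(R(u(3)), G(-4)) = -(-(5 - 5*3)³ - 3/8*(-6)) = -(-(5 - 15)³ + 9/4) = -(-1*(-10)³ + 9/4) = -(-1*(-1000) + 9/4) = -(1000 + 9/4) = -1*4009/4 = -4009/4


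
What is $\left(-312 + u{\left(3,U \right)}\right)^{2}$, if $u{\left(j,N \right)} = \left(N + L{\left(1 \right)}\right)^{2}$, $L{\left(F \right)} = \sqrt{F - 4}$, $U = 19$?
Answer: $-2216 + 3496 i \sqrt{3} \approx -2216.0 + 6055.3 i$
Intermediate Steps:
$L{\left(F \right)} = \sqrt{-4 + F}$
$u{\left(j,N \right)} = \left(N + i \sqrt{3}\right)^{2}$ ($u{\left(j,N \right)} = \left(N + \sqrt{-4 + 1}\right)^{2} = \left(N + \sqrt{-3}\right)^{2} = \left(N + i \sqrt{3}\right)^{2}$)
$\left(-312 + u{\left(3,U \right)}\right)^{2} = \left(-312 + \left(19 + i \sqrt{3}\right)^{2}\right)^{2}$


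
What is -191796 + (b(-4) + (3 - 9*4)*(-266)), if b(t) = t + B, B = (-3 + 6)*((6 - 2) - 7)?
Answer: -183031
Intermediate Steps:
B = -9 (B = 3*(4 - 7) = 3*(-3) = -9)
b(t) = -9 + t (b(t) = t - 9 = -9 + t)
-191796 + (b(-4) + (3 - 9*4)*(-266)) = -191796 + ((-9 - 4) + (3 - 9*4)*(-266)) = -191796 + (-13 + (3 - 36)*(-266)) = -191796 + (-13 - 33*(-266)) = -191796 + (-13 + 8778) = -191796 + 8765 = -183031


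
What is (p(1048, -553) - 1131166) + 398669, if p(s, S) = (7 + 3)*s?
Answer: -722017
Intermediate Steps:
p(s, S) = 10*s
(p(1048, -553) - 1131166) + 398669 = (10*1048 - 1131166) + 398669 = (10480 - 1131166) + 398669 = -1120686 + 398669 = -722017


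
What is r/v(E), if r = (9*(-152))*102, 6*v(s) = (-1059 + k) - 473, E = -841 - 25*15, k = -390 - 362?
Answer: 209304/571 ≈ 366.56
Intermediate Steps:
k = -752
E = -1216 (E = -841 - 1*375 = -841 - 375 = -1216)
v(s) = -1142/3 (v(s) = ((-1059 - 752) - 473)/6 = (-1811 - 473)/6 = (⅙)*(-2284) = -1142/3)
r = -139536 (r = -1368*102 = -139536)
r/v(E) = -139536/(-1142/3) = -139536*(-3/1142) = 209304/571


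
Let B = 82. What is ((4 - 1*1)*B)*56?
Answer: 13776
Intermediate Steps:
((4 - 1*1)*B)*56 = ((4 - 1*1)*82)*56 = ((4 - 1)*82)*56 = (3*82)*56 = 246*56 = 13776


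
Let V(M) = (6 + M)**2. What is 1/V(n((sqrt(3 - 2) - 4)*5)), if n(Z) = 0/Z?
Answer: 1/36 ≈ 0.027778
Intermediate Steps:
n(Z) = 0
1/V(n((sqrt(3 - 2) - 4)*5)) = 1/((6 + 0)**2) = 1/(6**2) = 1/36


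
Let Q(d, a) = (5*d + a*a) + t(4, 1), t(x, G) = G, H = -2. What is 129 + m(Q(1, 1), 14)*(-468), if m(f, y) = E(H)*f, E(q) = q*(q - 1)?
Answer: -19527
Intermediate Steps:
E(q) = q*(-1 + q)
Q(d, a) = 1 + a² + 5*d (Q(d, a) = (5*d + a*a) + 1 = (5*d + a²) + 1 = (a² + 5*d) + 1 = 1 + a² + 5*d)
m(f, y) = 6*f (m(f, y) = (-2*(-1 - 2))*f = (-2*(-3))*f = 6*f)
129 + m(Q(1, 1), 14)*(-468) = 129 + (6*(1 + 1² + 5*1))*(-468) = 129 + (6*(1 + 1 + 5))*(-468) = 129 + (6*7)*(-468) = 129 + 42*(-468) = 129 - 19656 = -19527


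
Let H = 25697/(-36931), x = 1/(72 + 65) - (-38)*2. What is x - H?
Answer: 388082992/5059547 ≈ 76.703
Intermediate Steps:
x = 10413/137 (x = 1/137 - 38*(-2) = 1/137 + 76 = 10413/137 ≈ 76.007)
H = -25697/36931 (H = 25697*(-1/36931) = -25697/36931 ≈ -0.69581)
x - H = 10413/137 - 1*(-25697/36931) = 10413/137 + 25697/36931 = 388082992/5059547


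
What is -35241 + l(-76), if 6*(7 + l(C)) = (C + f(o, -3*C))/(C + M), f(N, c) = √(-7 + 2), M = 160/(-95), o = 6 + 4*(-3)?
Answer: -78038711/2214 - 19*I*√5/8856 ≈ -35248.0 - 0.0047973*I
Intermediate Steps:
o = -6 (o = 6 - 12 = -6)
M = -32/19 (M = 160*(-1/95) = -32/19 ≈ -1.6842)
f(N, c) = I*√5 (f(N, c) = √(-5) = I*√5)
l(C) = -7 + (C + I*√5)/(6*(-32/19 + C)) (l(C) = -7 + ((C + I*√5)/(C - 32/19))/6 = -7 + ((C + I*√5)/(-32/19 + C))/6 = -7 + (C + I*√5)/(6*(-32/19 + C)))
-35241 + l(-76) = -35241 + (1344 - 779*(-76) + 19*I*√5)/(6*(-32 + 19*(-76))) = -35241 + (1344 + 59204 + 19*I*√5)/(6*(-32 - 1444)) = -35241 + (⅙)*(60548 + 19*I*√5)/(-1476) = -35241 + (⅙)*(-1/1476)*(60548 + 19*I*√5) = -35241 + (-15137/2214 - 19*I*√5/8856) = -78038711/2214 - 19*I*√5/8856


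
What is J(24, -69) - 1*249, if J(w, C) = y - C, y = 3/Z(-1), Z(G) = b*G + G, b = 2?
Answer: -181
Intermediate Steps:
Z(G) = 3*G (Z(G) = 2*G + G = 3*G)
y = -1 (y = 3/((3*(-1))) = 3/(-3) = 3*(-1/3) = -1)
J(w, C) = -1 - C
J(24, -69) - 1*249 = (-1 - 1*(-69)) - 1*249 = (-1 + 69) - 249 = 68 - 249 = -181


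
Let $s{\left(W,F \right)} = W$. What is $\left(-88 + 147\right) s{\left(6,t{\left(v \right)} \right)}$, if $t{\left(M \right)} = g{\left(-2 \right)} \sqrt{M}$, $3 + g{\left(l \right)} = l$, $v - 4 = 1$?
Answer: $354$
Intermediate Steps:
$v = 5$ ($v = 4 + 1 = 5$)
$g{\left(l \right)} = -3 + l$
$t{\left(M \right)} = - 5 \sqrt{M}$ ($t{\left(M \right)} = \left(-3 - 2\right) \sqrt{M} = - 5 \sqrt{M}$)
$\left(-88 + 147\right) s{\left(6,t{\left(v \right)} \right)} = \left(-88 + 147\right) 6 = 59 \cdot 6 = 354$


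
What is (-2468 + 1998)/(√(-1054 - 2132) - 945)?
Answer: 16450/33193 + 470*I*√354/298737 ≈ 0.49559 + 0.029601*I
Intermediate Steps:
(-2468 + 1998)/(√(-1054 - 2132) - 945) = -470/(√(-3186) - 945) = -470/(3*I*√354 - 945) = -470/(-945 + 3*I*√354)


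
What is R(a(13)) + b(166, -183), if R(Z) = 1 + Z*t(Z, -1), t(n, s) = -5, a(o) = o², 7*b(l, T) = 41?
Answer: -5867/7 ≈ -838.14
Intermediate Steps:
b(l, T) = 41/7 (b(l, T) = (⅐)*41 = 41/7)
R(Z) = 1 - 5*Z (R(Z) = 1 + Z*(-5) = 1 - 5*Z)
R(a(13)) + b(166, -183) = (1 - 5*13²) + 41/7 = (1 - 5*169) + 41/7 = (1 - 845) + 41/7 = -844 + 41/7 = -5867/7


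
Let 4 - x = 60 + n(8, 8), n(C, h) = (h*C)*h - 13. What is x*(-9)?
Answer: 4995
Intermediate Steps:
n(C, h) = -13 + C*h² (n(C, h) = (C*h)*h - 13 = C*h² - 13 = -13 + C*h²)
x = -555 (x = 4 - (60 + (-13 + 8*8²)) = 4 - (60 + (-13 + 8*64)) = 4 - (60 + (-13 + 512)) = 4 - (60 + 499) = 4 - 1*559 = 4 - 559 = -555)
x*(-9) = -555*(-9) = 4995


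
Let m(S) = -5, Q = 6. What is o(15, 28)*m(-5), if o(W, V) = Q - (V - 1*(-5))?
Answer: 135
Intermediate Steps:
o(W, V) = 1 - V (o(W, V) = 6 - (V - 1*(-5)) = 6 - (V + 5) = 6 - (5 + V) = 6 + (-5 - V) = 1 - V)
o(15, 28)*m(-5) = (1 - 1*28)*(-5) = (1 - 28)*(-5) = -27*(-5) = 135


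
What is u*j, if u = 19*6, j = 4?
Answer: 456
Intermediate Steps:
u = 114
u*j = 114*4 = 456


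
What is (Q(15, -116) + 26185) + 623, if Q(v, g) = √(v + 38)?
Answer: 26808 + √53 ≈ 26815.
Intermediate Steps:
Q(v, g) = √(38 + v)
(Q(15, -116) + 26185) + 623 = (√(38 + 15) + 26185) + 623 = (√53 + 26185) + 623 = (26185 + √53) + 623 = 26808 + √53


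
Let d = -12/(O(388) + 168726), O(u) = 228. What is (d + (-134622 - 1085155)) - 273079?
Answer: -42037332106/28159 ≈ -1.4929e+6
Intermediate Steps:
d = -2/28159 (d = -12/(228 + 168726) = -12/168954 = (1/168954)*(-12) = -2/28159 ≈ -7.1025e-5)
(d + (-134622 - 1085155)) - 273079 = (-2/28159 + (-134622 - 1085155)) - 273079 = (-2/28159 - 1219777) - 273079 = -34347700545/28159 - 273079 = -42037332106/28159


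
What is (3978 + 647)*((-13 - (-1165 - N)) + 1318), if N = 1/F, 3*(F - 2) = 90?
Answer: 365564625/32 ≈ 1.1424e+7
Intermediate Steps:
F = 32 (F = 2 + (⅓)*90 = 2 + 30 = 32)
N = 1/32 ≈ 0.031250
(3978 + 647)*((-13 - (-1165 - N)) + 1318) = (3978 + 647)*((-13 - (-1165 - 1*1/32)) + 1318) = 4625*((-13 - (-1165 - 1/32)) + 1318) = 4625*((-13 - 1*(-37281/32)) + 1318) = 4625*((-13 + 37281/32) + 1318) = 4625*(36865/32 + 1318) = 4625*(79041/32) = 365564625/32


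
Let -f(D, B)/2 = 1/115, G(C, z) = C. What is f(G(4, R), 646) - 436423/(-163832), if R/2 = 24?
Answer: 49860981/18840680 ≈ 2.6465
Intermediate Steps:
R = 48 (R = 2*24 = 48)
f(D, B) = -2/115
f(G(4, R), 646) - 436423/(-163832) = -2/115 - 436423/(-163832) = -2/115 - 436423*(-1)/163832 = -2/115 - 1*(-436423/163832) = -2/115 + 436423/163832 = 49860981/18840680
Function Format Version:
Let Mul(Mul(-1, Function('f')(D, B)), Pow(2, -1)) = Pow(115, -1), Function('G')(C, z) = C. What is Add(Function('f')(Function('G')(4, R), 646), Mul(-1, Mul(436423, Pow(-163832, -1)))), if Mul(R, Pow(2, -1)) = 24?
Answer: Rational(49860981, 18840680) ≈ 2.6465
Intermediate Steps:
R = 48 (R = Mul(2, 24) = 48)
Function('f')(D, B) = Rational(-2, 115) (Function('f')(D, B) = Mul(-2, Pow(115, -1)) = Mul(-2, Rational(1, 115)) = Rational(-2, 115))
Add(Function('f')(Function('G')(4, R), 646), Mul(-1, Mul(436423, Pow(-163832, -1)))) = Add(Rational(-2, 115), Mul(-1, Mul(436423, Pow(-163832, -1)))) = Add(Rational(-2, 115), Mul(-1, Mul(436423, Rational(-1, 163832)))) = Add(Rational(-2, 115), Mul(-1, Rational(-436423, 163832))) = Add(Rational(-2, 115), Rational(436423, 163832)) = Rational(49860981, 18840680)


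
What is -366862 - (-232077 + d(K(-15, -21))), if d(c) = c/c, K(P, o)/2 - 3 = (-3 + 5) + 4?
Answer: -134786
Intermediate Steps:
K(P, o) = 18 (K(P, o) = 6 + 2*((-3 + 5) + 4) = 6 + 2*(2 + 4) = 6 + 2*6 = 6 + 12 = 18)
d(c) = 1
-366862 - (-232077 + d(K(-15, -21))) = -366862 - (-232077 + 1) = -366862 - 1*(-232076) = -366862 + 232076 = -134786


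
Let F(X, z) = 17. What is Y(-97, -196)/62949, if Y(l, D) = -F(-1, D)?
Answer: -17/62949 ≈ -0.00027006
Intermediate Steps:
Y(l, D) = -17 (Y(l, D) = -1*17 = -17)
Y(-97, -196)/62949 = -17/62949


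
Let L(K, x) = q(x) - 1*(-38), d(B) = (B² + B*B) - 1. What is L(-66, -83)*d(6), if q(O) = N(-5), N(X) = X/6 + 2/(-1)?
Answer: 14981/6 ≈ 2496.8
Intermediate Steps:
d(B) = -1 + 2*B² (d(B) = (B² + B²) - 1 = 2*B² - 1 = -1 + 2*B²)
N(X) = -2 + X/6 (N(X) = X*(⅙) + 2*(-1) = X/6 - 2 = -2 + X/6)
q(O) = -17/6 (q(O) = -2 + (⅙)*(-5) = -2 - ⅚ = -17/6)
L(K, x) = 211/6 (L(K, x) = -17/6 - 1*(-38) = -17/6 + 38 = 211/6)
L(-66, -83)*d(6) = 211*(-1 + 2*6²)/6 = 211*(-1 + 2*36)/6 = 211*(-1 + 72)/6 = (211/6)*71 = 14981/6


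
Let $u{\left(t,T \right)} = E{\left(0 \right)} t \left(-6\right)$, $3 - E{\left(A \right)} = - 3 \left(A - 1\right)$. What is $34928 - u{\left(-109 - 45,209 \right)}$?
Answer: $34928$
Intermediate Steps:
$E{\left(A \right)} = 3 A$ ($E{\left(A \right)} = 3 - - 3 \left(A - 1\right) = 3 - - 3 \left(-1 + A\right) = 3 - \left(3 - 3 A\right) = 3 + \left(-3 + 3 A\right) = 3 A$)
$u{\left(t,T \right)} = 0$ ($u{\left(t,T \right)} = 3 \cdot 0 t \left(-6\right) = 0 t \left(-6\right) = 0 \left(-6\right) = 0$)
$34928 - u{\left(-109 - 45,209 \right)} = 34928 - 0 = 34928 + 0 = 34928$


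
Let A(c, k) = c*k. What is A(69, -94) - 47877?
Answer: -54363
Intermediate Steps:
A(69, -94) - 47877 = 69*(-94) - 47877 = -6486 - 47877 = -54363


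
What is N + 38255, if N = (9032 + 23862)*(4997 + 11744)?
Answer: 550716709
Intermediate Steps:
N = 550678454 (N = 32894*16741 = 550678454)
N + 38255 = 550678454 + 38255 = 550716709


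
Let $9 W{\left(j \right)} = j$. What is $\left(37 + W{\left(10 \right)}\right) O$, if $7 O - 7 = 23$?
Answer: $\frac{490}{3} \approx 163.33$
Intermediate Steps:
$O = \frac{30}{7}$ ($O = 1 + \frac{1}{7} \cdot 23 = 1 + \frac{23}{7} = \frac{30}{7} \approx 4.2857$)
$W{\left(j \right)} = \frac{j}{9}$
$\left(37 + W{\left(10 \right)}\right) O = \left(37 + \frac{1}{9} \cdot 10\right) \frac{30}{7} = \left(37 + \frac{10}{9}\right) \frac{30}{7} = \frac{343}{9} \cdot \frac{30}{7} = \frac{490}{3}$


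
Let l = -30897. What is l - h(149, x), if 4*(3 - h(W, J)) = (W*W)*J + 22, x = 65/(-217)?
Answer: -28259491/868 ≈ -32557.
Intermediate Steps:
x = -65/217 (x = 65*(-1/217) = -65/217 ≈ -0.29954)
h(W, J) = -5/2 - J*W²/4 (h(W, J) = 3 - ((W*W)*J + 22)/4 = 3 - (W²*J + 22)/4 = 3 - (J*W² + 22)/4 = 3 - (22 + J*W²)/4 = 3 + (-11/2 - J*W²/4) = -5/2 - J*W²/4)
l - h(149, x) = -30897 - (-5/2 - ¼*(-65/217)*149²) = -30897 - (-5/2 - ¼*(-65/217)*22201) = -30897 - (-5/2 + 1443065/868) = -30897 - 1*1440895/868 = -30897 - 1440895/868 = -28259491/868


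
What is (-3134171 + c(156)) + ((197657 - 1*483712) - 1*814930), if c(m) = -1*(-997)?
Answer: -4234159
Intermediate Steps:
c(m) = 997
(-3134171 + c(156)) + ((197657 - 1*483712) - 1*814930) = (-3134171 + 997) + ((197657 - 1*483712) - 1*814930) = -3133174 + ((197657 - 483712) - 814930) = -3133174 + (-286055 - 814930) = -3133174 - 1100985 = -4234159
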